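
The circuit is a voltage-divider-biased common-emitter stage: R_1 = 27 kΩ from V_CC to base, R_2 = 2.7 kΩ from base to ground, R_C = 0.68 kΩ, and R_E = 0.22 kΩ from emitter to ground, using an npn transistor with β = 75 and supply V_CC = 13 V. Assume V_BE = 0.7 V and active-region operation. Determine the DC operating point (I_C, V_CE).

Thevenize the base divider: V_Th = V_CC·R_2/(R_1+R_2) = 13×2.7/29.7 = 1.18 V, R_Th = R_1‖R_2 = 2.45 kΩ.
Base-emitter loop: V_Th = I_B·R_Th + V_BE + (β+1)I_B·R_E, so I_B = (1.18 − 0.7) / (2.45 + 76×0.22) = 0.0251 mA.
I_C = β·I_B = 75×0.0251 = 1.88 mA, and I_E = (β+1)I_B = 1.91 mA.
V_CE = V_CC − I_C·R_C − I_E·R_E = 13 − 1.88×0.68 − 1.91×0.22 = 11.3 V.
V_CE = 11.3 V > 0.2 V confirms active-region operation.

I_C ≈ 1.9 mA, V_CE ≈ 11 V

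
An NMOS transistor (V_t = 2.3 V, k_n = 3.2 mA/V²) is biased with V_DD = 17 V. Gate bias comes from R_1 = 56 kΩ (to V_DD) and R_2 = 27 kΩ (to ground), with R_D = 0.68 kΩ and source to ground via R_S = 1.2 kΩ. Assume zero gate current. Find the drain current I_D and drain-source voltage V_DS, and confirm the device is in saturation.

V_G = V_DD·R_2/(R_1+R_2) = 17×27/83 = 5.53 V.
Assume saturation: I_D = (k_n/2)(V_GS − V_t)² with V_GS = V_G − I_D·R_S = 5.53 − 1.2·I_D.
Substituting gives 2.3·I_D² − 13.4·I_D + 16.7 = 0, with roots I_D = 1.81 or 4.01 mA.
The root I_D = 4.01 mA gives V_GS = 0.717 V ≤ V_t, so take I_D = 1.81 mA.
Then V_GS = 3.36 V and V_DS = V_DD − I_D(R_D+R_S) = 17 − 1.81×1.88 = 13.6 V.
Saturation requires V_DS ≥ V_GS − V_t = 1.06 V; 13.6 ≥ 1.06 ✓.

I_D ≈ 1.8 mA, V_DS ≈ 14 V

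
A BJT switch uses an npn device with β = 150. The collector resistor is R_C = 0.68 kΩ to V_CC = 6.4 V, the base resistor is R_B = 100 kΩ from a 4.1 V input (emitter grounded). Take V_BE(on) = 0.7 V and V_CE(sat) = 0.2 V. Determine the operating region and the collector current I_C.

active; I_C ≈ 5.1 mA

Assume active. Base-emitter loop: I_B = (V_BB − V_BE)/R_B = (4.1 − 0.7)/100 = 0.034 mA.
I_C = β·I_B = 150×0.034 = 5.1 mA.
V_CE = V_CC − I_C·R_C = 6.4 − 5.1×0.68 = 2.93 V > V_CE(sat), so the active-region assumption holds.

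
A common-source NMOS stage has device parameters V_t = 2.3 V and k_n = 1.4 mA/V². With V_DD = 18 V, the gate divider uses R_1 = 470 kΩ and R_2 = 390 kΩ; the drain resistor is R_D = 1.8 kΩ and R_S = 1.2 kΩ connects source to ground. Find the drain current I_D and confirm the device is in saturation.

V_G = V_DD·R_2/(R_1+R_2) = 18×390/860 = 8.16 V.
Assume saturation: I_D = (k_n/2)(V_GS − V_t)² with V_GS = V_G − I_D·R_S = 8.16 − 1.2·I_D.
Substituting gives 1.01·I_D² − 10.8·I_D + 24.1 = 0, with roots I_D = 3.12 or 7.64 mA.
The root I_D = 7.64 mA gives V_GS = -1 V ≤ V_t, so take I_D = 3.12 mA.
Then V_GS = 4.41 V and V_DS = V_DD − I_D(R_D+R_S) = 18 − 3.12×3 = 8.63 V.
Saturation requires V_DS ≥ V_GS − V_t = 2.11 V; 8.63 ≥ 2.11 ✓.

I_D ≈ 3.1 mA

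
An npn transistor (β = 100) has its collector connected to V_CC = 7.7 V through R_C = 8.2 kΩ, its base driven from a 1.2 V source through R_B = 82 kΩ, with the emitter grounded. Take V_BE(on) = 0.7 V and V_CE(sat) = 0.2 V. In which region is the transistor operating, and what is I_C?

Assume active. Base-emitter loop: I_B = (V_BB − V_BE)/R_B = (1.2 − 0.7)/82 = 0.0061 mA.
I_C = β·I_B = 100×0.0061 = 0.61 mA.
V_CE = V_CC − I_C·R_C = 7.7 − 0.61×8.2 = 2.7 V > V_CE(sat), so the active-region assumption holds.

active; I_C ≈ 0.61 mA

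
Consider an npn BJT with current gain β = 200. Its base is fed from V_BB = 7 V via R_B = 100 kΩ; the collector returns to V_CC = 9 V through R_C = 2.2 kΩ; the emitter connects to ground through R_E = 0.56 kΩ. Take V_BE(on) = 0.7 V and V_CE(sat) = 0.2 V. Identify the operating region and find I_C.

saturation; I_C ≈ 3.2 mA

Assume active: I_B = (7 − 0.7)/(100 + 201×0.56) = 0.0296 mA, I_C = β·I_B = 5.93 mA.
Then V_CE = 9 − 5.93×2.2 − 5.96×0.56 = -7.38 V < 0.2 V — the active assumption fails.
Re-solve with V_CE = 0.2 V. KCL at the emitter: V_E/R_E = (V_BB−0.7−V_E)/R_B + (V_CC−0.2−V_E)/R_C, giving V_E = 1.81 V.
I_C = (V_CC − 0.2 − V_E)/R_C = (8.8 − 1.81)/2.2 = 3.18 mA.
Check: I_B = (6.3 − 1.81)/100 = 0.0449 mA, and β·I_B = 8.99 mA > I_C, confirming saturation.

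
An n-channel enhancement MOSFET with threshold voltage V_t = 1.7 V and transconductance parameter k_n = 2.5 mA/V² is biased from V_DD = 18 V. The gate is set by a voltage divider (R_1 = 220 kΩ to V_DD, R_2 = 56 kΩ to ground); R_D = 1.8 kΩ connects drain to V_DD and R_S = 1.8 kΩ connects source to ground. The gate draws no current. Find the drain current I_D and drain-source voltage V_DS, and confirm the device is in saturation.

I_D ≈ 0.68 mA, V_DS ≈ 16 V

V_G = V_DD·R_2/(R_1+R_2) = 18×56/276 = 3.65 V.
Assume saturation: I_D = (k_n/2)(V_GS − V_t)² with V_GS = V_G − I_D·R_S = 3.65 − 1.8·I_D.
Substituting gives 4.05·I_D² − 9.78·I_D + 4.76 = 0, with roots I_D = 0.676 or 1.74 mA.
The root I_D = 1.74 mA gives V_GS = 0.52 V ≤ V_t, so take I_D = 0.676 mA.
Then V_GS = 2.44 V and V_DS = V_DD − I_D(R_D+R_S) = 18 − 0.676×3.6 = 15.6 V.
Saturation requires V_DS ≥ V_GS − V_t = 0.735 V; 15.6 ≥ 0.735 ✓.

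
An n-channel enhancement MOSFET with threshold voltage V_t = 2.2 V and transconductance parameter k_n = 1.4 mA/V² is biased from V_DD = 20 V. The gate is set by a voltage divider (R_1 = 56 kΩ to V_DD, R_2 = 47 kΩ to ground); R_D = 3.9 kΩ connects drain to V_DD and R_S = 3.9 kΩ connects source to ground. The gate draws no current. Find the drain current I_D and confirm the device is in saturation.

I_D ≈ 1.4 mA

V_G = V_DD·R_2/(R_1+R_2) = 20×47/103 = 9.13 V.
Assume saturation: I_D = (k_n/2)(V_GS − V_t)² with V_GS = V_G − I_D·R_S = 9.13 − 3.9·I_D.
Substituting gives 10.6·I_D² − 38.8·I_D + 33.6 = 0, with roots I_D = 1.41 or 2.23 mA.
The root I_D = 2.23 mA gives V_GS = 0.414 V ≤ V_t, so take I_D = 1.41 mA.
Then V_GS = 3.62 V and V_DS = V_DD − I_D(R_D+R_S) = 20 − 1.41×7.8 = 8.99 V.
Saturation requires V_DS ≥ V_GS − V_t = 1.42 V; 8.99 ≥ 1.42 ✓.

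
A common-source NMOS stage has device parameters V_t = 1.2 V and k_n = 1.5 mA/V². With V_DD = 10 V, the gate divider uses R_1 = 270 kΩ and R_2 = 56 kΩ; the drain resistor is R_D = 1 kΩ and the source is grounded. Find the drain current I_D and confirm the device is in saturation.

I_D ≈ 0.2 mA

V_G = V_DD·R_2/(R_1+R_2) = 10×56/326 = 1.72 V. With the source grounded, V_GS = V_G = 1.72 V.
Assume saturation: I_D = (k_n/2)(V_GS − V_t)² = (1.5/2)×(1.72 − 1.2)² = 0.75×0.518² = 0.201 mA.
V_DS = V_DD − I_D·R_D = 10 − 0.201×1 = 9.8 V.
Saturation requires V_DS ≥ V_GS − V_t = 0.518 V; 9.8 ≥ 0.518 ✓.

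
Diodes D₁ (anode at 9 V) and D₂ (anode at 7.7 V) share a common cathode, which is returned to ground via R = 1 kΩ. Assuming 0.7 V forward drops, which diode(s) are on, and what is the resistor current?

Only D₁ conducts; I_R ≈ 8.3 mA

Assume both conduct. Then node N would need to be at both 9−0.7 = 8.3 V and 7.7−0.7 = 7 V, which is impossible.
Assume only D₁ conducts: V_N = 9 − 0.7 = 8.3 V, so I_R = 8.3/1 = 8.3 mA.
Check D₂: its anode-to-cathode voltage is 7.7 − 8.3 = -0.6 V < 0.7 V, so it is off. The assumption is consistent.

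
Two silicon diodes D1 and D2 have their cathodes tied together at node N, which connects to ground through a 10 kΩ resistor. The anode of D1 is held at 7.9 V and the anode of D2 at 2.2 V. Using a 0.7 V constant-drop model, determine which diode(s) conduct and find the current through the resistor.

Assume both conduct. Then node N would need to be at both 7.9−0.7 = 7.2 V and 2.2−0.7 = 1.5 V, which is impossible.
Assume only D1 conducts: V_N = 7.9 − 0.7 = 7.2 V, so I_R = 7.2/10 = 0.72 mA.
Check D2: its anode-to-cathode voltage is 2.2 − 7.2 = -5 V < 0.7 V, so it is off. The assumption is consistent.

Only D1 conducts; I_R ≈ 0.72 mA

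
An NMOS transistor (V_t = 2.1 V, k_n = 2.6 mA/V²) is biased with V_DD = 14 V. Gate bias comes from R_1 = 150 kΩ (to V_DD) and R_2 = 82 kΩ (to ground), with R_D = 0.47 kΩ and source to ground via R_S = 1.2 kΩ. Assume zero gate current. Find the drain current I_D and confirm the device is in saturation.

I_D ≈ 1.5 mA

V_G = V_DD·R_2/(R_1+R_2) = 14×82/232 = 4.95 V.
Assume saturation: I_D = (k_n/2)(V_GS − V_t)² with V_GS = V_G − I_D·R_S = 4.95 − 1.2·I_D.
Substituting gives 1.87·I_D² − 9.89·I_D + 10.5 = 0, with roots I_D = 1.48 or 3.8 mA.
The root I_D = 3.8 mA gives V_GS = 0.391 V ≤ V_t, so take I_D = 1.48 mA.
Then V_GS = 3.17 V and V_DS = V_DD − I_D(R_D+R_S) = 14 − 1.48×1.67 = 11.5 V.
Saturation requires V_DS ≥ V_GS − V_t = 1.07 V; 11.5 ≥ 1.07 ✓.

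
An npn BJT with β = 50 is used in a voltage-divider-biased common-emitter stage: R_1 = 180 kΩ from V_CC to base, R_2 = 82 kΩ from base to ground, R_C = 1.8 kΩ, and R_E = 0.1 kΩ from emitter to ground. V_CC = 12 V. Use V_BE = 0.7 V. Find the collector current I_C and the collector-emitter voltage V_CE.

I_C ≈ 2.5 mA, V_CE ≈ 7.3 V

Thevenize the base divider: V_Th = V_CC·R_2/(R_1+R_2) = 12×82/262 = 3.76 V, R_Th = R_1‖R_2 = 56.3 kΩ.
Base-emitter loop: V_Th = I_B·R_Th + V_BE + (β+1)I_B·R_E, so I_B = (3.76 − 0.7) / (56.3 + 51×0.1) = 0.0497 mA.
I_C = β·I_B = 50×0.0497 = 2.49 mA, and I_E = (β+1)I_B = 2.54 mA.
V_CE = V_CC − I_C·R_C − I_E·R_E = 12 − 2.49×1.8 − 2.54×0.1 = 7.27 V.
V_CE = 7.27 V > 0.2 V confirms active-region operation.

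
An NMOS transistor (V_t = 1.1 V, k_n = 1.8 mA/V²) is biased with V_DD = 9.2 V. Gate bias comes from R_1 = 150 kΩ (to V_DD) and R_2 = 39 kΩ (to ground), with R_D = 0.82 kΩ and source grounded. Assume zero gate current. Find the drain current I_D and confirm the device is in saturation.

V_G = V_DD·R_2/(R_1+R_2) = 9.2×39/189 = 1.9 V. With the source grounded, V_GS = V_G = 1.9 V.
Assume saturation: I_D = (k_n/2)(V_GS − V_t)² = (1.8/2)×(1.9 − 1.1)² = 0.9×0.798² = 0.574 mA.
V_DS = V_DD − I_D·R_D = 9.2 − 0.574×0.82 = 8.73 V.
Saturation requires V_DS ≥ V_GS − V_t = 0.798 V; 8.73 ≥ 0.798 ✓.

I_D ≈ 0.57 mA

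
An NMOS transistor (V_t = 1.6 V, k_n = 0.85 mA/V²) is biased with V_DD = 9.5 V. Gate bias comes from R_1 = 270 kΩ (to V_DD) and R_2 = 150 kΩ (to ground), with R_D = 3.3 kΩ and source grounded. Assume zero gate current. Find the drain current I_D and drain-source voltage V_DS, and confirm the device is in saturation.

I_D ≈ 1.4 mA, V_DS ≈ 5 V

V_G = V_DD·R_2/(R_1+R_2) = 9.5×150/420 = 3.39 V. With the source grounded, V_GS = V_G = 3.39 V.
Assume saturation: I_D = (k_n/2)(V_GS − V_t)² = (0.85/2)×(3.39 − 1.6)² = 0.425×1.79² = 1.37 mA.
V_DS = V_DD − I_D·R_D = 9.5 − 1.37×3.3 = 4.99 V.
Saturation requires V_DS ≥ V_GS − V_t = 1.79 V; 4.99 ≥ 1.79 ✓.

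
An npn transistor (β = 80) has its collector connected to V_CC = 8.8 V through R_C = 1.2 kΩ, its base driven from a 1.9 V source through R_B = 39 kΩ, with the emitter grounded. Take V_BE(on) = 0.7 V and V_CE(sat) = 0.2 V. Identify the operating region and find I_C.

active; I_C ≈ 2.5 mA

Assume active. Base-emitter loop: I_B = (V_BB − V_BE)/R_B = (1.9 − 0.7)/39 = 0.0308 mA.
I_C = β·I_B = 80×0.0308 = 2.46 mA.
V_CE = V_CC − I_C·R_C = 8.8 − 2.46×1.2 = 5.85 V > V_CE(sat), so the active-region assumption holds.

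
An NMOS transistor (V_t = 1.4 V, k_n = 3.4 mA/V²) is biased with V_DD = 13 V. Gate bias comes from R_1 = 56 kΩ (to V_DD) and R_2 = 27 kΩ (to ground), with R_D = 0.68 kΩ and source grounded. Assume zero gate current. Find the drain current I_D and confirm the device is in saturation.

I_D ≈ 14 mA

V_G = V_DD·R_2/(R_1+R_2) = 13×27/83 = 4.23 V. With the source grounded, V_GS = V_G = 4.23 V.
Assume saturation: I_D = (k_n/2)(V_GS − V_t)² = (3.4/2)×(4.23 − 1.4)² = 1.7×2.83² = 13.6 mA.
V_DS = V_DD − I_D·R_D = 13 − 13.6×0.68 = 3.75 V.
Saturation requires V_DS ≥ V_GS − V_t = 2.83 V; 3.75 ≥ 2.83 ✓.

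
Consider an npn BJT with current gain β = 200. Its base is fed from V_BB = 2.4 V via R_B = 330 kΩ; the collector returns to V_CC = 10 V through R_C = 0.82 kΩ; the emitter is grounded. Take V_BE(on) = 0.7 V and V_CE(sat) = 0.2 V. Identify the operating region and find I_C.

Assume active. Base-emitter loop: I_B = (V_BB − V_BE)/R_B = (2.4 − 0.7)/330 = 0.00515 mA.
I_C = β·I_B = 200×0.00515 = 1.03 mA.
V_CE = V_CC − I_C·R_C = 10 − 1.03×0.82 = 9.16 V > V_CE(sat), so the active-region assumption holds.

active; I_C ≈ 1 mA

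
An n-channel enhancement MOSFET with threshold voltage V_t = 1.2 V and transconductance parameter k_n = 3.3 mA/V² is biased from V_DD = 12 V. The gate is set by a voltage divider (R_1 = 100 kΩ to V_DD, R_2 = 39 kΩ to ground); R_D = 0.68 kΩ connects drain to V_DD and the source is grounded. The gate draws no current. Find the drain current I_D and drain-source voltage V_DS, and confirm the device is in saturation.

V_G = V_DD·R_2/(R_1+R_2) = 12×39/139 = 3.37 V. With the source grounded, V_GS = V_G = 3.37 V.
Assume saturation: I_D = (k_n/2)(V_GS − V_t)² = (3.3/2)×(3.37 − 1.2)² = 1.65×2.17² = 7.75 mA.
V_DS = V_DD − I_D·R_D = 12 − 7.75×0.68 = 6.73 V.
Saturation requires V_DS ≥ V_GS − V_t = 2.17 V; 6.73 ≥ 2.17 ✓.

I_D ≈ 7.7 mA, V_DS ≈ 6.7 V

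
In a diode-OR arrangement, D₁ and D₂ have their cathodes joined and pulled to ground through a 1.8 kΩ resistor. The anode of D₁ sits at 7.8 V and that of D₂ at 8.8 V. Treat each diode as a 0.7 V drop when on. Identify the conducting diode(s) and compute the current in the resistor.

Assume both conduct. Then node N would need to be at both 7.8−0.7 = 7.1 V and 8.8−0.7 = 8.1 V, which is impossible.
Assume only D₂ conducts: V_N = 8.8 − 0.7 = 8.1 V, so I_R = 8.1/1.8 = 4.5 mA.
Check D₁: its anode-to-cathode voltage is 7.8 − 8.1 = -0.3 V < 0.7 V, so it is off. The assumption is consistent.

Only D₂ conducts; I_R ≈ 4.5 mA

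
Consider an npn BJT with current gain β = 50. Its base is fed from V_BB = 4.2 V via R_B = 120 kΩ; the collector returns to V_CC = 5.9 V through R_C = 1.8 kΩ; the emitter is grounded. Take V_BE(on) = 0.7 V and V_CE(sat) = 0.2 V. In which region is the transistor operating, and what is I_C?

Assume active. Base-emitter loop: I_B = (V_BB − V_BE)/R_B = (4.2 − 0.7)/120 = 0.0292 mA.
I_C = β·I_B = 50×0.0292 = 1.46 mA.
V_CE = V_CC − I_C·R_C = 5.9 − 1.46×1.8 = 3.28 V > V_CE(sat), so the active-region assumption holds.

active; I_C ≈ 1.5 mA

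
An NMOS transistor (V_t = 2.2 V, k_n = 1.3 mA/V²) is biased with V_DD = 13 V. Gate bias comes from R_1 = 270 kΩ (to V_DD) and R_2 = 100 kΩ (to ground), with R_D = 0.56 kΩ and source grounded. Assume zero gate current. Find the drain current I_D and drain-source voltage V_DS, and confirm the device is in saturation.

V_G = V_DD·R_2/(R_1+R_2) = 13×100/370 = 3.51 V. With the source grounded, V_GS = V_G = 3.51 V.
Assume saturation: I_D = (k_n/2)(V_GS − V_t)² = (1.3/2)×(3.51 − 2.2)² = 0.65×1.31² = 1.12 mA.
V_DS = V_DD − I_D·R_D = 13 − 1.12×0.56 = 12.4 V.
Saturation requires V_DS ≥ V_GS − V_t = 1.31 V; 12.4 ≥ 1.31 ✓.

I_D ≈ 1.1 mA, V_DS ≈ 12 V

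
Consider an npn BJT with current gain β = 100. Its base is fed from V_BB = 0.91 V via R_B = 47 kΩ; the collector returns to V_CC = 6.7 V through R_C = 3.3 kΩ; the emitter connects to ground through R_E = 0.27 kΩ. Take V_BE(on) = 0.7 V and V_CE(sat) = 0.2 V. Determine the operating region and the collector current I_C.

active; I_C ≈ 0.28 mA

Assume active. Base-emitter loop: I_B = (V_BB − V_BE)/(R_B + (β+1)R_E) = (0.91 − 0.7)/(47 + 101×0.27) = 0.00283 mA.
I_C = β·I_B = 100×0.00283 = 0.283 mA.
V_CE = V_CC − I_C·R_C − I_E·R_E = 6.7 − 0.283×3.3 − 0.286×0.27 = 5.69 V > V_CE(sat), so the active-region assumption holds.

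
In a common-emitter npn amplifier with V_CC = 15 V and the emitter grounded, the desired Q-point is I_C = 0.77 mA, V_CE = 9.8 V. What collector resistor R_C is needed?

R_C ≈ 6.8 kΩ

Collector loop: V_CC = I_C·R_C + V_CE.
R_C = (V_CC − V_CE)/I_C = (15 − 9.8)/0.77 = 6.75 kΩ.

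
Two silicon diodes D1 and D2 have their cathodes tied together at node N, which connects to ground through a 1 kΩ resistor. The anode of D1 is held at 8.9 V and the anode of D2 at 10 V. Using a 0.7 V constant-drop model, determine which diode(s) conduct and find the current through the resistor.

Assume both conduct. Then node N would need to be at both 8.9−0.7 = 8.2 V and 10−0.7 = 9.3 V, which is impossible.
Assume only D2 conducts: V_N = 10 − 0.7 = 9.3 V, so I_R = 9.3/1 = 9.3 mA.
Check D1: its anode-to-cathode voltage is 8.9 − 9.3 = -0.4 V < 0.7 V, so it is off. The assumption is consistent.

Only D2 conducts; I_R ≈ 9.3 mA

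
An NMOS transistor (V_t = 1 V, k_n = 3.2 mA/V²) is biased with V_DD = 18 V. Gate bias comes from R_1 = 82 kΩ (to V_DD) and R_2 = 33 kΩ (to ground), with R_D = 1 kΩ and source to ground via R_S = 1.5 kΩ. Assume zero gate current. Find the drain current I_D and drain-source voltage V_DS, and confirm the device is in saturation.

V_G = V_DD·R_2/(R_1+R_2) = 18×33/115 = 5.17 V.
Assume saturation: I_D = (k_n/2)(V_GS − V_t)² with V_GS = V_G − I_D·R_S = 5.17 − 1.5·I_D.
Substituting gives 3.6·I_D² − 21·I_D + 27.8 = 0, with roots I_D = 2.03 or 3.8 mA.
The root I_D = 3.8 mA gives V_GS = -0.542 V ≤ V_t, so take I_D = 2.03 mA.
Then V_GS = 2.13 V and V_DS = V_DD − I_D(R_D+R_S) = 18 − 2.03×2.5 = 12.9 V.
Saturation requires V_DS ≥ V_GS − V_t = 1.13 V; 12.9 ≥ 1.13 ✓.

I_D ≈ 2 mA, V_DS ≈ 13 V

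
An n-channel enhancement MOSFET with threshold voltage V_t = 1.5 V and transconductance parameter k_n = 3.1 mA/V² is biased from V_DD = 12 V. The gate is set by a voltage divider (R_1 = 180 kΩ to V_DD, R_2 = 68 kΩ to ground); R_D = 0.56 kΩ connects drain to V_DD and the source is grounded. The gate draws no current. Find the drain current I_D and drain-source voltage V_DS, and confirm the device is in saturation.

V_G = V_DD·R_2/(R_1+R_2) = 12×68/248 = 3.29 V. With the source grounded, V_GS = V_G = 3.29 V.
Assume saturation: I_D = (k_n/2)(V_GS − V_t)² = (3.1/2)×(3.29 − 1.5)² = 1.55×1.79² = 4.97 mA.
V_DS = V_DD − I_D·R_D = 12 − 4.97×0.56 = 9.22 V.
Saturation requires V_DS ≥ V_GS − V_t = 1.79 V; 9.22 ≥ 1.79 ✓.

I_D ≈ 5 mA, V_DS ≈ 9.2 V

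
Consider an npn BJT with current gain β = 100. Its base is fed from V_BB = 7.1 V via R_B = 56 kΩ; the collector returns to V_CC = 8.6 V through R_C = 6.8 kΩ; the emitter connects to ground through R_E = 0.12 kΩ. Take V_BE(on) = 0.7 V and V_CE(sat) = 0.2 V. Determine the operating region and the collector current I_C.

Assume active: I_B = (7.1 − 0.7)/(56 + 101×0.12) = 0.094 mA, I_C = β·I_B = 9.4 mA.
Then V_CE = 8.6 − 9.4×6.8 − 9.49×0.12 = -56.4 V < 0.2 V — the active assumption fails.
Re-solve with V_CE = 0.2 V. KCL at the emitter: V_E/R_E = (V_BB−0.7−V_E)/R_B + (V_CC−0.2−V_E)/R_C, giving V_E = 0.159 V.
I_C = (V_CC − 0.2 − V_E)/R_C = (8.4 − 0.159)/6.8 = 1.21 mA.
Check: I_B = (6.4 − 0.159)/56 = 0.111 mA, and β·I_B = 11.1 mA > I_C, confirming saturation.

saturation; I_C ≈ 1.2 mA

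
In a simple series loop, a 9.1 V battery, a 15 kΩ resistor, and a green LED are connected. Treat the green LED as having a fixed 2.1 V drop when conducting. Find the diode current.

I ≈ 0.47 mA

KVL around the loop: 9.1 = V_D + I·R = 2.1 + I × 15 kΩ.
So I = (9.1 − 2.1) / 15 kΩ = 7 / 15 = 0.467 mA.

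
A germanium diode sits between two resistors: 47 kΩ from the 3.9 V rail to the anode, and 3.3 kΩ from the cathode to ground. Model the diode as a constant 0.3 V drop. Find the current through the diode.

The two resistors are in series with the diode, so KVL gives 3.9 = I·47 + 0.3 + I·3.3.
I = (3.9 − 0.3) / (47 + 3.3) kΩ = 3.6 / 50.3 = 0.0716 mA.

I ≈ 0.072 mA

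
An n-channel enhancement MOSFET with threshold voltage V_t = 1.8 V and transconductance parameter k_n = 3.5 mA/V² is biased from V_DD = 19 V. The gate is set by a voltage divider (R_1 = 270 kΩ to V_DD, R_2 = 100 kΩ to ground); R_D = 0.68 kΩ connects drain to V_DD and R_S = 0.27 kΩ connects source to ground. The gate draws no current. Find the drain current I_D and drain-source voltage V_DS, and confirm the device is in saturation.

I_D ≈ 5.7 mA, V_DS ≈ 14 V

V_G = V_DD·R_2/(R_1+R_2) = 19×100/370 = 5.14 V.
Assume saturation: I_D = (k_n/2)(V_GS − V_t)² with V_GS = V_G − I_D·R_S = 5.14 − 0.27·I_D.
Substituting gives 0.128·I_D² − 4.15·I_D + 19.5 = 0, with roots I_D = 5.68 or 26.9 mA.
The root I_D = 26.9 mA gives V_GS = -2.12 V ≤ V_t, so take I_D = 5.68 mA.
Then V_GS = 3.6 V and V_DS = V_DD − I_D(R_D+R_S) = 19 − 5.68×0.95 = 13.6 V.
Saturation requires V_DS ≥ V_GS − V_t = 1.8 V; 13.6 ≥ 1.8 ✓.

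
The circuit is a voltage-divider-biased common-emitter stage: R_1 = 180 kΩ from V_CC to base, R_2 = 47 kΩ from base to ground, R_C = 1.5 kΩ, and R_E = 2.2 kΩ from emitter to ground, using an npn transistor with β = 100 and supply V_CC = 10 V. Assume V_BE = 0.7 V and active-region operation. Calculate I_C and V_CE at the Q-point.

Thevenize the base divider: V_Th = V_CC·R_2/(R_1+R_2) = 10×47/227 = 2.07 V, R_Th = R_1‖R_2 = 37.3 kΩ.
Base-emitter loop: V_Th = I_B·R_Th + V_BE + (β+1)I_B·R_E, so I_B = (2.07 − 0.7) / (37.3 + 101×2.2) = 0.00528 mA.
I_C = β·I_B = 100×0.00528 = 0.528 mA, and I_E = (β+1)I_B = 0.533 mA.
V_CE = V_CC − I_C·R_C − I_E·R_E = 10 − 0.528×1.5 − 0.533×2.2 = 8.03 V.
V_CE = 8.03 V > 0.2 V confirms active-region operation.

I_C ≈ 0.53 mA, V_CE ≈ 8 V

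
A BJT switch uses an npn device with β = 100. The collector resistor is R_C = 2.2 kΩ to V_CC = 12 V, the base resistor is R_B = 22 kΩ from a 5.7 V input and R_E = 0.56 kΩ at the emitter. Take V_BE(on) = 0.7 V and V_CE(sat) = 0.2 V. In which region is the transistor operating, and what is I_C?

Assume active: I_B = (5.7 − 0.7)/(22 + 101×0.56) = 0.0636 mA, I_C = β·I_B = 6.36 mA.
Then V_CE = 12 − 6.36×2.2 − 6.43×0.56 = -5.6 V < 0.2 V — the active assumption fails.
Re-solve with V_CE = 0.2 V. KCL at the emitter: V_E/R_E = (V_BB−0.7−V_E)/R_B + (V_CC−0.2−V_E)/R_C, giving V_E = 2.45 V.
I_C = (V_CC − 0.2 − V_E)/R_C = (11.8 − 2.45)/2.2 = 4.25 mA.
Check: I_B = (5 − 2.45)/22 = 0.116 mA, and β·I_B = 11.6 mA > I_C, confirming saturation.

saturation; I_C ≈ 4.3 mA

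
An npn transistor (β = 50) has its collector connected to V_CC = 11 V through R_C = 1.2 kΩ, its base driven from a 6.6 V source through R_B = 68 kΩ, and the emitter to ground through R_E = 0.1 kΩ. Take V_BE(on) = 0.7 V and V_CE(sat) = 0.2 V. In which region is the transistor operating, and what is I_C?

active; I_C ≈ 4 mA

Assume active. Base-emitter loop: I_B = (V_BB − V_BE)/(R_B + (β+1)R_E) = (6.6 − 0.7)/(68 + 51×0.1) = 0.0807 mA.
I_C = β·I_B = 50×0.0807 = 4.04 mA.
V_CE = V_CC − I_C·R_C − I_E·R_E = 11 − 4.04×1.2 − 4.12×0.1 = 5.75 V > V_CE(sat), so the active-region assumption holds.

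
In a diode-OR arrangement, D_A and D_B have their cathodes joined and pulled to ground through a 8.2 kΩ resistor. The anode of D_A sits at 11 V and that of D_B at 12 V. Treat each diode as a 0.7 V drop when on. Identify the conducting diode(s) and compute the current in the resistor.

Only D_B conducts; I_R ≈ 1.4 mA

Assume both conduct. Then node N would need to be at both 11−0.7 = 10.3 V and 12−0.7 = 11.3 V, which is impossible.
Assume only D_B conducts: V_N = 12 − 0.7 = 11.3 V, so I_R = 11.3/8.2 = 1.38 mA.
Check D_A: its anode-to-cathode voltage is 11 − 11.3 = -0.3 V < 0.7 V, so it is off. The assumption is consistent.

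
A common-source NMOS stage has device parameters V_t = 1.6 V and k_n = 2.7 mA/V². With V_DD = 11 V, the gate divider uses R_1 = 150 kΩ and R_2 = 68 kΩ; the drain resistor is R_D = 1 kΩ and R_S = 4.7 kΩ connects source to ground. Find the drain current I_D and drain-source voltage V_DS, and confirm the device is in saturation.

I_D ≈ 0.29 mA, V_DS ≈ 9.3 V

V_G = V_DD·R_2/(R_1+R_2) = 11×68/218 = 3.43 V.
Assume saturation: I_D = (k_n/2)(V_GS − V_t)² with V_GS = V_G − I_D·R_S = 3.43 − 4.7·I_D.
Substituting gives 29.8·I_D² − 24.2·I_D + 4.53 = 0, with roots I_D = 0.291 or 0.522 mA.
The root I_D = 0.522 mA gives V_GS = 0.978 V ≤ V_t, so take I_D = 0.291 mA.
Then V_GS = 2.06 V and V_DS = V_DD − I_D(R_D+R_S) = 11 − 0.291×5.7 = 9.34 V.
Saturation requires V_DS ≥ V_GS − V_t = 0.464 V; 9.34 ≥ 0.464 ✓.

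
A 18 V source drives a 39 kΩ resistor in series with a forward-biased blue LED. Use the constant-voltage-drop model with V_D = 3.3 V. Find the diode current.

KVL around the loop: 18 = V_D + I·R = 3.3 + I × 39 kΩ.
So I = (18 − 3.3) / 39 kΩ = 14.7 / 39 = 0.377 mA.

I ≈ 0.38 mA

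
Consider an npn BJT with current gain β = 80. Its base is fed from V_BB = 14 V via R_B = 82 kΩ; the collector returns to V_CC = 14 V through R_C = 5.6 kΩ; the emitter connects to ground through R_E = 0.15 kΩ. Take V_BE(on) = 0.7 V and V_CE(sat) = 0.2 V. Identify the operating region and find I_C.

saturation; I_C ≈ 2.4 mA

Assume active: I_B = (14 − 0.7)/(82 + 81×0.15) = 0.141 mA, I_C = β·I_B = 11.3 mA.
Then V_CE = 14 − 11.3×5.6 − 11.4×0.15 = -51 V < 0.2 V — the active assumption fails.
Re-solve with V_CE = 0.2 V. KCL at the emitter: V_E/R_E = (V_BB−0.7−V_E)/R_B + (V_CC−0.2−V_E)/R_C, giving V_E = 0.383 V.
I_C = (V_CC − 0.2 − V_E)/R_C = (13.8 − 0.383)/5.6 = 2.4 mA.
Check: I_B = (13.3 − 0.383)/82 = 0.158 mA, and β·I_B = 12.6 mA > I_C, confirming saturation.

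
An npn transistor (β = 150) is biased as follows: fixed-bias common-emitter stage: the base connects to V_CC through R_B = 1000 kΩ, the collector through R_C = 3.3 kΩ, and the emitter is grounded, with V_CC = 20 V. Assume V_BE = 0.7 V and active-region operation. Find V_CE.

Base loop: V_CC = I_B·R_B + V_BE, so I_B = (20 − 0.7)/1000 kΩ = 0.0193 mA.
In the active region I_C = β·I_B = 150 × 0.0193 = 2.9 mA.
Collector loop: V_CE = V_CC − I_C·R_C = 20 − 2.9×3.3 = 10.4 V.
Since V_CE = 10.4 V > V_CE(sat) ≈ 0.2 V, the transistor is in the active region as assumed.

V_CE ≈ 10 V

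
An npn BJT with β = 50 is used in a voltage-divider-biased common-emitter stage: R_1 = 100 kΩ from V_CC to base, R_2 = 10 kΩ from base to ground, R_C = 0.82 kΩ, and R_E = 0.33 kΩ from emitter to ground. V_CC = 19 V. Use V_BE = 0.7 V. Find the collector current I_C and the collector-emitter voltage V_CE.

I_C ≈ 2 mA, V_CE ≈ 17 V

Thevenize the base divider: V_Th = V_CC·R_2/(R_1+R_2) = 19×10/110 = 1.73 V, R_Th = R_1‖R_2 = 9.09 kΩ.
Base-emitter loop: V_Th = I_B·R_Th + V_BE + (β+1)I_B·R_E, so I_B = (1.73 − 0.7) / (9.09 + 51×0.33) = 0.0396 mA.
I_C = β·I_B = 50×0.0396 = 1.98 mA, and I_E = (β+1)I_B = 2.02 mA.
V_CE = V_CC − I_C·R_C − I_E·R_E = 19 − 1.98×0.82 − 2.02×0.33 = 16.7 V.
V_CE = 16.7 V > 0.2 V confirms active-region operation.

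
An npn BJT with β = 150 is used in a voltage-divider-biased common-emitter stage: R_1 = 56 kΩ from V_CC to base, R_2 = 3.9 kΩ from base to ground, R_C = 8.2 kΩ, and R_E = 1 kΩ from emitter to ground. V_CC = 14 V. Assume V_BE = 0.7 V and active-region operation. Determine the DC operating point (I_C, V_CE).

I_C ≈ 0.21 mA, V_CE ≈ 12 V

Thevenize the base divider: V_Th = V_CC·R_2/(R_1+R_2) = 14×3.9/59.9 = 0.912 V, R_Th = R_1‖R_2 = 3.65 kΩ.
Base-emitter loop: V_Th = I_B·R_Th + V_BE + (β+1)I_B·R_E, so I_B = (0.912 − 0.7) / (3.65 + 151×1) = 0.00137 mA.
I_C = β·I_B = 150×0.00137 = 0.205 mA, and I_E = (β+1)I_B = 0.207 mA.
V_CE = V_CC − I_C·R_C − I_E·R_E = 14 − 0.205×8.2 − 0.207×1 = 12.1 V.
V_CE = 12.1 V > 0.2 V confirms active-region operation.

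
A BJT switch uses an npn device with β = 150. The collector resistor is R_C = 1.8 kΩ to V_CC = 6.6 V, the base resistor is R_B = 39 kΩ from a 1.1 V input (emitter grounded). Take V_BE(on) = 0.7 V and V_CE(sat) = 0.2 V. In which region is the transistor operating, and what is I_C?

Assume active. Base-emitter loop: I_B = (V_BB − V_BE)/R_B = (1.1 − 0.7)/39 = 0.0103 mA.
I_C = β·I_B = 150×0.0103 = 1.54 mA.
V_CE = V_CC − I_C·R_C = 6.6 − 1.54×1.8 = 3.83 V > V_CE(sat), so the active-region assumption holds.

active; I_C ≈ 1.5 mA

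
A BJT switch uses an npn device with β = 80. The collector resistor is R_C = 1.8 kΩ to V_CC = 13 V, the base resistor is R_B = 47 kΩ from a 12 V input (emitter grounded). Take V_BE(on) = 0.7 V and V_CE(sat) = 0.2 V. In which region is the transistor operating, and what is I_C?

saturation; I_C ≈ 7.1 mA

Assume active: I_B = (12 − 0.7)/47 = 0.24 mA, giving I_C = β·I_B = 19.2 mA.
But then V_CE = 13 − 19.2×1.8 = -21.6 V < V_CE(sat) = 0.2 V — impossible in the active region.
So the transistor is saturated. With V_CE = 0.2 V, I_C = (V_CC − 0.2)/R_C = 12.8/1.8 = 7.11 mA.
Check: β·I_B = 19.2 mA > I_C = 7.11 mA, confirming saturation.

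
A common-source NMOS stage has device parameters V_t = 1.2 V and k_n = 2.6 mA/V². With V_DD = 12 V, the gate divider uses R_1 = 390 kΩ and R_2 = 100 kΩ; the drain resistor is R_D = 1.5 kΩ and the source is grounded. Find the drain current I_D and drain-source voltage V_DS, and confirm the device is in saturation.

I_D ≈ 2 mA, V_DS ≈ 9 V

V_G = V_DD·R_2/(R_1+R_2) = 12×100/490 = 2.45 V. With the source grounded, V_GS = V_G = 2.45 V.
Assume saturation: I_D = (k_n/2)(V_GS − V_t)² = (2.6/2)×(2.45 − 1.2)² = 1.3×1.25² = 2.03 mA.
V_DS = V_DD − I_D·R_D = 12 − 2.03×1.5 = 8.96 V.
Saturation requires V_DS ≥ V_GS − V_t = 1.25 V; 8.96 ≥ 1.25 ✓.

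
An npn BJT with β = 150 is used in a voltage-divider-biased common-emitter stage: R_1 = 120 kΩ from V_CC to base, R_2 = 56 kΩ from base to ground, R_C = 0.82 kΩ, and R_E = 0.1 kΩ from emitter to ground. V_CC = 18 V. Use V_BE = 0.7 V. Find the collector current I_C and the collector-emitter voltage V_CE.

Thevenize the base divider: V_Th = V_CC·R_2/(R_1+R_2) = 18×56/176 = 5.73 V, R_Th = R_1‖R_2 = 38.2 kΩ.
Base-emitter loop: V_Th = I_B·R_Th + V_BE + (β+1)I_B·R_E, so I_B = (5.73 − 0.7) / (38.2 + 151×0.1) = 0.0944 mA.
I_C = β·I_B = 150×0.0944 = 14.2 mA, and I_E = (β+1)I_B = 14.2 mA.
V_CE = V_CC − I_C·R_C − I_E·R_E = 18 − 14.2×0.82 − 14.2×0.1 = 4.97 V.
V_CE = 4.97 V > 0.2 V confirms active-region operation.

I_C ≈ 14 mA, V_CE ≈ 5 V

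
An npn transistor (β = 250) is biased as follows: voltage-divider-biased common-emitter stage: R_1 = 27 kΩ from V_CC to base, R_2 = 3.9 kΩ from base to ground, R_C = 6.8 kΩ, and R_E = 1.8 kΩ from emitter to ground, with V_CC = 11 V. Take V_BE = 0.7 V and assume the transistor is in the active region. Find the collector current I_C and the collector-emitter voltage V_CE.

I_C ≈ 0.38 mA, V_CE ≈ 7.7 V

Thevenize the base divider: V_Th = V_CC·R_2/(R_1+R_2) = 11×3.9/30.9 = 1.39 V, R_Th = R_1‖R_2 = 3.41 kΩ.
Base-emitter loop: V_Th = I_B·R_Th + V_BE + (β+1)I_B·R_E, so I_B = (1.39 − 0.7) / (3.41 + 251×1.8) = 0.00151 mA.
I_C = β·I_B = 250×0.00151 = 0.378 mA, and I_E = (β+1)I_B = 0.38 mA.
V_CE = V_CC − I_C·R_C − I_E·R_E = 11 − 0.378×6.8 − 0.38×1.8 = 7.75 V.
V_CE = 7.75 V > 0.2 V confirms active-region operation.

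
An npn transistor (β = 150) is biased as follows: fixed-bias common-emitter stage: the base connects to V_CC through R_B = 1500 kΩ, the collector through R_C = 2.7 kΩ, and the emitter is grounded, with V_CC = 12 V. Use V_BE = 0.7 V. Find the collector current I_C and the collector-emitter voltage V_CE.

I_C ≈ 1.1 mA, V_CE ≈ 8.9 V

Base loop: V_CC = I_B·R_B + V_BE, so I_B = (12 − 0.7)/1500 kΩ = 0.00753 mA.
In the active region I_C = β·I_B = 150 × 0.00753 = 1.13 mA.
Collector loop: V_CE = V_CC − I_C·R_C = 12 − 1.13×2.7 = 8.95 V.
Since V_CE = 8.95 V > V_CE(sat) ≈ 0.2 V, the transistor is in the active region as assumed.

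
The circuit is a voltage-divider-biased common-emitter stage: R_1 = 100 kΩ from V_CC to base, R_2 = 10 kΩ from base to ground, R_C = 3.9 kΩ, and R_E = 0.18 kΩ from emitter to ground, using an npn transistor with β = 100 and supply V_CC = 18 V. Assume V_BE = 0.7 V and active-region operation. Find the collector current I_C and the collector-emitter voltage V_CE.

Thevenize the base divider: V_Th = V_CC·R_2/(R_1+R_2) = 18×10/110 = 1.64 V, R_Th = R_1‖R_2 = 9.09 kΩ.
Base-emitter loop: V_Th = I_B·R_Th + V_BE + (β+1)I_B·R_E, so I_B = (1.64 − 0.7) / (9.09 + 101×0.18) = 0.0343 mA.
I_C = β·I_B = 100×0.0343 = 3.43 mA, and I_E = (β+1)I_B = 3.47 mA.
V_CE = V_CC − I_C·R_C − I_E·R_E = 18 − 3.43×3.9 − 3.47×0.18 = 3.98 V.
V_CE = 3.98 V > 0.2 V confirms active-region operation.

I_C ≈ 3.4 mA, V_CE ≈ 4 V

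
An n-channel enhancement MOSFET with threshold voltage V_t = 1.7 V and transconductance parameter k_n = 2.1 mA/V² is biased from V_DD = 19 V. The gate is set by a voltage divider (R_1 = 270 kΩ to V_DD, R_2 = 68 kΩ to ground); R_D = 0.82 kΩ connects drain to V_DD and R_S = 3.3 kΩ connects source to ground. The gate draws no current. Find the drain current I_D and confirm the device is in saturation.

I_D ≈ 0.45 mA

V_G = V_DD·R_2/(R_1+R_2) = 19×68/338 = 3.82 V.
Assume saturation: I_D = (k_n/2)(V_GS − V_t)² with V_GS = V_G − I_D·R_S = 3.82 − 3.3·I_D.
Substituting gives 11.4·I_D² − 15.7·I_D + 4.73 = 0, with roots I_D = 0.446 or 0.928 mA.
The root I_D = 0.928 mA gives V_GS = 0.76 V ≤ V_t, so take I_D = 0.446 mA.
Then V_GS = 2.35 V and V_DS = V_DD − I_D(R_D+R_S) = 19 − 0.446×4.12 = 17.2 V.
Saturation requires V_DS ≥ V_GS − V_t = 0.652 V; 17.2 ≥ 0.652 ✓.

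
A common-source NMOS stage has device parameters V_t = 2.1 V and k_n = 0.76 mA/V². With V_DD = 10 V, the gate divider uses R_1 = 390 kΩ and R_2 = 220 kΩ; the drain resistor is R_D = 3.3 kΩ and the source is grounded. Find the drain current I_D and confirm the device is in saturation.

V_G = V_DD·R_2/(R_1+R_2) = 10×220/610 = 3.61 V. With the source grounded, V_GS = V_G = 3.61 V.
Assume saturation: I_D = (k_n/2)(V_GS − V_t)² = (0.76/2)×(3.61 − 2.1)² = 0.38×1.51² = 0.862 mA.
V_DS = V_DD − I_D·R_D = 10 − 0.862×3.3 = 7.15 V.
Saturation requires V_DS ≥ V_GS − V_t = 1.51 V; 7.15 ≥ 1.51 ✓.

I_D ≈ 0.86 mA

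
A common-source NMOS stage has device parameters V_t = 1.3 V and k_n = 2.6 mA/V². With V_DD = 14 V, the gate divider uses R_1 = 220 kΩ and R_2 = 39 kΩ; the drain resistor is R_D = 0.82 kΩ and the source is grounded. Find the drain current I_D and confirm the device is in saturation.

V_G = V_DD·R_2/(R_1+R_2) = 14×39/259 = 2.11 V. With the source grounded, V_GS = V_G = 2.11 V.
Assume saturation: I_D = (k_n/2)(V_GS − V_t)² = (2.6/2)×(2.11 − 1.3)² = 1.3×0.808² = 0.849 mA.
V_DS = V_DD − I_D·R_D = 14 − 0.849×0.82 = 13.3 V.
Saturation requires V_DS ≥ V_GS − V_t = 0.808 V; 13.3 ≥ 0.808 ✓.

I_D ≈ 0.85 mA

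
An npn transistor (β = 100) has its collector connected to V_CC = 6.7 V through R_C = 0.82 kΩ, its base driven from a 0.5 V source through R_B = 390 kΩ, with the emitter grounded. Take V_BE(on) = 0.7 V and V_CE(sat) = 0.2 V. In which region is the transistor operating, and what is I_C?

cutoff; I_C ≈ 0

V_BB = 0.5 V ≤ V_BE(on) = 0.7 V, so the base-emitter junction is not forward biased.
The transistor is in cutoff: I_B = I_C = 0.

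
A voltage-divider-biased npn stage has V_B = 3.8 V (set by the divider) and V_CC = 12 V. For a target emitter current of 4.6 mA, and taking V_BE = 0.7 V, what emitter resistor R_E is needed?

V_E = V_B − V_BE = 3.8 − 0.7 = 3.1 V.
R_E = V_E / I_E = 3.1 / 4.6 = 0.674 kΩ.

R_E ≈ 0.67 kΩ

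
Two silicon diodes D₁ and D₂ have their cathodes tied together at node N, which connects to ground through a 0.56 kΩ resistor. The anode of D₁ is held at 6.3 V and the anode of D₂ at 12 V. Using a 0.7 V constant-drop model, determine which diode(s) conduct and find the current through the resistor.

Only D₂ conducts; I_R ≈ 20 mA

Assume both conduct. Then node N would need to be at both 6.3−0.7 = 5.6 V and 12−0.7 = 11.3 V, which is impossible.
Assume only D₂ conducts: V_N = 12 − 0.7 = 11.3 V, so I_R = 11.3/0.56 = 20.2 mA.
Check D₁: its anode-to-cathode voltage is 6.3 − 11.3 = -5 V < 0.7 V, so it is off. The assumption is consistent.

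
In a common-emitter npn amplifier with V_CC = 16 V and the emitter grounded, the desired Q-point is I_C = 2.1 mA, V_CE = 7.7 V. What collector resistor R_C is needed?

Collector loop: V_CC = I_C·R_C + V_CE.
R_C = (V_CC − V_CE)/I_C = (16 − 7.7)/2.1 = 3.95 kΩ.

R_C ≈ 4 kΩ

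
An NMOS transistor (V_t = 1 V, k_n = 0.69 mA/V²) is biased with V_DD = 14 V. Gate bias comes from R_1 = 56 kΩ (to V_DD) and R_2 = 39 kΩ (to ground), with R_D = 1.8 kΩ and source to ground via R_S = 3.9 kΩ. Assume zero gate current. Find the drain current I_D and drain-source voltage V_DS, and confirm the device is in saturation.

I_D ≈ 0.82 mA, V_DS ≈ 9.3 V

V_G = V_DD·R_2/(R_1+R_2) = 14×39/95 = 5.75 V.
Assume saturation: I_D = (k_n/2)(V_GS − V_t)² with V_GS = V_G − I_D·R_S = 5.75 − 3.9·I_D.
Substituting gives 5.25·I_D² − 13.8·I_D + 7.78 = 0, with roots I_D = 0.822 or 1.8 mA.
The root I_D = 1.8 mA gives V_GS = -1.29 V ≤ V_t, so take I_D = 0.822 mA.
Then V_GS = 2.54 V and V_DS = V_DD − I_D(R_D+R_S) = 14 − 0.822×5.7 = 9.32 V.
Saturation requires V_DS ≥ V_GS − V_t = 1.54 V; 9.32 ≥ 1.54 ✓.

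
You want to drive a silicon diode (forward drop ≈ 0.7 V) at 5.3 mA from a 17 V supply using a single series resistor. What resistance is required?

The resistor drops V_S − V_D = 17 − 0.7 = 16.3 V at 5.3 mA.
R = 16.3 V / 5.3 mA = 3.08 kΩ.

R ≈ 3.1 kΩ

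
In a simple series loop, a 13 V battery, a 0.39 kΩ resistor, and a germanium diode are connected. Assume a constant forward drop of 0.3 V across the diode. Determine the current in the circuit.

I ≈ 33 mA

KVL around the loop: 13 = V_D + I·R = 0.3 + I × 0.39 kΩ.
So I = (13 − 0.3) / 0.39 kΩ = 12.7 / 0.39 = 32.6 mA.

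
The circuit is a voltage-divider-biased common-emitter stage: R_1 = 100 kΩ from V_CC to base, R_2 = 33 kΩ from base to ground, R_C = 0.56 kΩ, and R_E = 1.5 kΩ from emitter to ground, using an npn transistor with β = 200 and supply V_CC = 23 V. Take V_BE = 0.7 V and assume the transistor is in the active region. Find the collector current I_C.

I_C ≈ 3.1 mA

Thevenize the base divider: V_Th = V_CC·R_2/(R_1+R_2) = 23×33/133 = 5.71 V, R_Th = R_1‖R_2 = 24.8 kΩ.
Base-emitter loop: V_Th = I_B·R_Th + V_BE + (β+1)I_B·R_E, so I_B = (5.71 − 0.7) / (24.8 + 201×1.5) = 0.0153 mA.
I_C = β·I_B = 200×0.0153 = 3.07 mA, and I_E = (β+1)I_B = 3.08 mA.
V_CE = V_CC − I_C·R_C − I_E·R_E = 23 − 3.07×0.56 − 3.08×1.5 = 16.7 V.
V_CE = 16.7 V > 0.2 V confirms active-region operation.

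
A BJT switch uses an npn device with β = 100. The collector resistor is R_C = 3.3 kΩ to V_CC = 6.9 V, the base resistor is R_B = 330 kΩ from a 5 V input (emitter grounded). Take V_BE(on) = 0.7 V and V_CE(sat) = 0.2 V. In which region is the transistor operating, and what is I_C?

Assume active. Base-emitter loop: I_B = (V_BB − V_BE)/R_B = (5 − 0.7)/330 = 0.013 mA.
I_C = β·I_B = 100×0.013 = 1.3 mA.
V_CE = V_CC − I_C·R_C = 6.9 − 1.3×3.3 = 2.6 V > V_CE(sat), so the active-region assumption holds.

active; I_C ≈ 1.3 mA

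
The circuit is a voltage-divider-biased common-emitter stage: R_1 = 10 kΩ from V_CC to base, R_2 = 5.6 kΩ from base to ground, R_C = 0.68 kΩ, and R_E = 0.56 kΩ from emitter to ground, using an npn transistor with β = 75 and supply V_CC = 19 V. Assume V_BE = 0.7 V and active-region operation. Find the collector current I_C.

Thevenize the base divider: V_Th = V_CC·R_2/(R_1+R_2) = 19×5.6/15.6 = 6.82 V, R_Th = R_1‖R_2 = 3.59 kΩ.
Base-emitter loop: V_Th = I_B·R_Th + V_BE + (β+1)I_B·R_E, so I_B = (6.82 − 0.7) / (3.59 + 76×0.56) = 0.133 mA.
I_C = β·I_B = 75×0.133 = 9.95 mA, and I_E = (β+1)I_B = 10.1 mA.
V_CE = V_CC − I_C·R_C − I_E·R_E = 19 − 9.95×0.68 − 10.1×0.56 = 6.59 V.
V_CE = 6.59 V > 0.2 V confirms active-region operation.

I_C ≈ 9.9 mA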